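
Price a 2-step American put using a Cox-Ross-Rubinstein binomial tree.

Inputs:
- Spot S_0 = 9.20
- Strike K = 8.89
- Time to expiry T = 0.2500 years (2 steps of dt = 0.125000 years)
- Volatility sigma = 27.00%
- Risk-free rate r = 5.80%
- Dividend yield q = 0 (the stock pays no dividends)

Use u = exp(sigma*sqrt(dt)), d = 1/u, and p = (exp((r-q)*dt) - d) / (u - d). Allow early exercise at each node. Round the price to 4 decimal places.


dt = T/N = 0.125000
u = exp(sigma*sqrt(dt)) = 1.100164; d = 1/u = 0.908955
p = (exp((r-q)*dt) - d) / (u - d) = 0.514208
Discount per step: exp(-r*dt) = 0.992776
Stock lattice S(k, i) with i counting down-moves:
  k=0: S(0,0) = 9.2000
  k=1: S(1,0) = 10.1215; S(1,1) = 8.3624
  k=2: S(2,0) = 11.1353; S(2,1) = 9.2000; S(2,2) = 7.6010
Terminal payoffs V(N, i) = max(K - S_T, 0):
  V(2,0) = 0.000000; V(2,1) = 0.000000; V(2,2) = 1.288963
Backward induction: V(k, i) = exp(-r*dt) * [p * V(k+1, i) + (1-p) * V(k+1, i+1)]; then take max(V_cont, immediate exercise) for American.
  V(1,0) = exp(-r*dt) * [p*0.000000 + (1-p)*0.000000] = 0.000000; exercise = 0.000000; V(1,0) = max -> 0.000000
  V(1,1) = exp(-r*dt) * [p*0.000000 + (1-p)*1.288963] = 0.621645; exercise = 0.527612; V(1,1) = max -> 0.621645
  V(0,0) = exp(-r*dt) * [p*0.000000 + (1-p)*0.621645] = 0.299809; exercise = 0.000000; V(0,0) = max -> 0.299809

Answer: Price = V(0,0) = 0.2998


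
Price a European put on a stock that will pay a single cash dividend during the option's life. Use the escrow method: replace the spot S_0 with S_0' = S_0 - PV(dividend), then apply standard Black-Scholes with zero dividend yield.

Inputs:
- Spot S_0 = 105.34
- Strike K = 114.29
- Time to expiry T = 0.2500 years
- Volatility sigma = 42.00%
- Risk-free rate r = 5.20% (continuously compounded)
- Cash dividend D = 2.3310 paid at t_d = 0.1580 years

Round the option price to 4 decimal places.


PV(D) = D * exp(-r * t_d) = 2.3310 * 0.99181766 = 2.31192696
S_0' = S_0 - PV(D) = 105.3400 - 2.31192696 = 103.02807304
d1 = (ln(S_0'/K) + (r + sigma^2/2)*T) / (sigma*sqrt(T)) = -0.32708368
d2 = d1 - sigma*sqrt(T) = -0.53708368
exp(-rT) = 0.98708414
N(-d1) = 0.62819770; N(-d2) = 0.70439509
P = K * exp(-rT) * N(-d2) - S_0' * N(-d1) = 114.2900 * 0.98708414 * 0.70439509 - 103.02807304 * 0.62819770 = 14.7435

Answer: Price = 14.7435


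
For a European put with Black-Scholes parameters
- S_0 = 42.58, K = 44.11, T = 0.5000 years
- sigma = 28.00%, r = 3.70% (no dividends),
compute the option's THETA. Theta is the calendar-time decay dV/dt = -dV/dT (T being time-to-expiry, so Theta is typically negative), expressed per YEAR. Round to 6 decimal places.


d1 = 0.0141327682; d2 = -0.1838571305
phi(d1) = 0.3989024410; exp(-qT) = 1.0000000000; exp(-rT) = 0.9816700746
Theta = -S*exp(-qT)*phi(d1)*sigma/(2*sqrt(T)) + r*K*exp(-rT)*N(-d2) - q*S*exp(-qT)*N(-d1)
N(-d1) = 0.4943620289; N(-d2) = 0.5729372318; sqrt(T) = 0.7071067812
Term 1 = -42.5800 * 1.0000000000 * 0.3989024410 * 0.2800 / (2 * 0.7071067812) = -3.3629110829
Term 2 = 0.0370 * 44.1100 * 0.9816700746 * 0.5729372318 = 0.9179338373
Term 3 = 0 (no dividend yield, q = 0)
Theta = -3.3629110829 + (0.9179338373) + (0.0000000000) = -2.444977

Answer: Theta = -2.444977


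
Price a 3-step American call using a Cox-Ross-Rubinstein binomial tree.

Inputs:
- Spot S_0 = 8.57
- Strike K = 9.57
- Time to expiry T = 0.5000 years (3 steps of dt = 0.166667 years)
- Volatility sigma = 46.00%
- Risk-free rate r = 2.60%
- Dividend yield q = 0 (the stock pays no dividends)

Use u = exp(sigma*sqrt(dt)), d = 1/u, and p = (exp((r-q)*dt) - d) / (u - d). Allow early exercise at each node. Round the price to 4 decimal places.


Answer: Price = V(0,0) = 0.8069

Derivation:
dt = T/N = 0.166667
u = exp(sigma*sqrt(dt)) = 1.206585; d = 1/u = 0.828785
p = (exp((r-q)*dt) - d) / (u - d) = 0.464684
Discount per step: exp(-r*dt) = 0.995676
Stock lattice S(k, i) with i counting down-moves:
  k=0: S(0,0) = 8.5700
  k=1: S(1,0) = 10.3404; S(1,1) = 7.1027
  k=2: S(2,0) = 12.4766; S(2,1) = 8.5700; S(2,2) = 5.8866
  k=3: S(3,0) = 15.0541; S(3,1) = 10.3404; S(3,2) = 7.1027; S(3,3) = 4.8787
Terminal payoffs V(N, i) = max(S_T - K, 0):
  V(3,0) = 5.484100; V(3,1) = 0.770435; V(3,2) = 0.000000; V(3,3) = 0.000000
Backward induction: V(k, i) = exp(-r*dt) * [p * V(k+1, i) + (1-p) * V(k+1, i+1)]; then take max(V_cont, immediate exercise) for American.
  V(2,0) = exp(-r*dt) * [p*5.484100 + (1-p)*0.770435] = 2.947996; exercise = 2.906616; V(2,0) = max -> 2.947996
  V(2,1) = exp(-r*dt) * [p*0.770435 + (1-p)*0.000000] = 0.356461; exercise = 0.000000; V(2,1) = max -> 0.356461
  V(2,2) = exp(-r*dt) * [p*0.000000 + (1-p)*0.000000] = 0.000000; exercise = 0.000000; V(2,2) = max -> 0.000000
  V(1,0) = exp(-r*dt) * [p*2.947996 + (1-p)*0.356461] = 1.553957; exercise = 0.770435; V(1,0) = max -> 1.553957
  V(1,1) = exp(-r*dt) * [p*0.356461 + (1-p)*0.000000] = 0.164925; exercise = 0.000000; V(1,1) = max -> 0.164925
  V(0,0) = exp(-r*dt) * [p*1.553957 + (1-p)*0.164925] = 0.806881; exercise = 0.000000; V(0,0) = max -> 0.806881


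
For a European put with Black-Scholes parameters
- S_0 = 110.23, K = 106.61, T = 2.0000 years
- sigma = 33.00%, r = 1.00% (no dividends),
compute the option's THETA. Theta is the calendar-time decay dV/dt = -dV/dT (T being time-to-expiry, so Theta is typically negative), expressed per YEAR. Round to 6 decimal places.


d1 = 0.3477503495; d2 = -0.1189401260
phi(d1) = 0.3755349689; exp(-qT) = 1.0000000000; exp(-rT) = 0.9801986733
Theta = -S*exp(-qT)*phi(d1)*sigma/(2*sqrt(T)) + r*K*exp(-rT)*N(-d2) - q*S*exp(-qT)*N(-d1)
N(-d1) = 0.3640138402; N(-d2) = 0.5473386043; sqrt(T) = 1.4142135624
Term 1 = -110.2300 * 1.0000000000 * 0.3755349689 * 0.3300 / (2 * 1.4142135624) = -4.8296886830
Term 2 = 0.0100 * 106.6100 * 0.9801986733 * 0.5473386043 = 0.5719632617
Term 3 = 0 (no dividend yield, q = 0)
Theta = -4.8296886830 + (0.5719632617) + (0.0000000000) = -4.257725

Answer: Theta = -4.257725


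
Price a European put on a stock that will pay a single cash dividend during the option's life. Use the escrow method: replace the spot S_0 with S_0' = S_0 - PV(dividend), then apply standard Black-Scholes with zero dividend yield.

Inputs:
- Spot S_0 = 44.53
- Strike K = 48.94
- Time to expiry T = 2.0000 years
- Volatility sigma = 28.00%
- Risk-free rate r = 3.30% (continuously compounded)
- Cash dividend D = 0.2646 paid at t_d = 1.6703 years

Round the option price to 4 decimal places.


Answer: Price = 7.8631

Derivation:
PV(D) = D * exp(-r * t_d) = 0.2646 * 0.94637167 = 0.25040994
S_0' = S_0 - PV(D) = 44.5300 - 0.25040994 = 44.27959006
d1 = (ln(S_0'/K) + (r + sigma^2/2)*T) / (sigma*sqrt(T)) = 0.11194710
d2 = d1 - sigma*sqrt(T) = -0.28403269
exp(-rT) = 0.93613086
N(-d1) = 0.45543267; N(-d2) = 0.61180734
P = K * exp(-rT) * N(-d2) - S_0' * N(-d1) = 48.9400 * 0.93613086 * 0.61180734 - 44.27959006 * 0.45543267 = 7.8631


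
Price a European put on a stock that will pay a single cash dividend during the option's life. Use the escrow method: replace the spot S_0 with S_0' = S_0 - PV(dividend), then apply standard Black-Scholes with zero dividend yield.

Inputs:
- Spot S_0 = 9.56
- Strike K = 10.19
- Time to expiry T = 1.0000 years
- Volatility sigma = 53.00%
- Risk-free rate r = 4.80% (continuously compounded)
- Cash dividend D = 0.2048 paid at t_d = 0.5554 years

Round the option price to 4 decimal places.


Answer: Price = 2.1737

Derivation:
PV(D) = D * exp(-r * t_d) = 0.2048 * 0.97369302 = 0.19941233
S_0' = S_0 - PV(D) = 9.5600 - 0.19941233 = 9.36058767
d1 = (ln(S_0'/K) + (r + sigma^2/2)*T) / (sigma*sqrt(T)) = 0.19537967
d2 = d1 - sigma*sqrt(T) = -0.33462033
exp(-rT) = 0.95313379
N(-d1) = 0.42254786; N(-d2) = 0.63104425
P = K * exp(-rT) * N(-d2) - S_0' * N(-d1) = 10.1900 * 0.95313379 * 0.63104425 - 9.36058767 * 0.42254786 = 2.1737


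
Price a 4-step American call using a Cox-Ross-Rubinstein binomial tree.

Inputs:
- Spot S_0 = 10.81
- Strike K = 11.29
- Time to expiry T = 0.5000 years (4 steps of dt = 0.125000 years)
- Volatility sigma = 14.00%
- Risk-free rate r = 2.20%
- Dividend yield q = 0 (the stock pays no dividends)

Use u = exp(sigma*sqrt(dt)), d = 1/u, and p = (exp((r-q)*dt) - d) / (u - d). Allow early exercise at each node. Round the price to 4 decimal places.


Answer: Price = V(0,0) = 0.3010

Derivation:
dt = T/N = 0.125000
u = exp(sigma*sqrt(dt)) = 1.050743; d = 1/u = 0.951708
p = (exp((r-q)*dt) - d) / (u - d) = 0.515434
Discount per step: exp(-r*dt) = 0.997254
Stock lattice S(k, i) with i counting down-moves:
  k=0: S(0,0) = 10.8100
  k=1: S(1,0) = 11.3585; S(1,1) = 10.2880
  k=2: S(2,0) = 11.9349; S(2,1) = 10.8100; S(2,2) = 9.7911
  k=3: S(3,0) = 12.5405; S(3,1) = 11.3585; S(3,2) = 10.2880; S(3,3) = 9.3183
  k=4: S(4,0) = 13.1769; S(4,1) = 11.9349; S(4,2) = 10.8100; S(4,3) = 9.7911; S(4,4) = 8.8683
Terminal payoffs V(N, i) = max(S_T - K, 0):
  V(4,0) = 1.886850; V(4,1) = 0.644896; V(4,2) = 0.000000; V(4,3) = 0.000000; V(4,4) = 0.000000
Backward induction: V(k, i) = exp(-r*dt) * [p * V(k+1, i) + (1-p) * V(k+1, i+1)]; then take max(V_cont, immediate exercise) for American.
  V(3,0) = exp(-r*dt) * [p*1.886850 + (1-p)*0.644896] = 1.281513; exercise = 1.250508; V(3,0) = max -> 1.281513
  V(3,1) = exp(-r*dt) * [p*0.644896 + (1-p)*0.000000] = 0.331489; exercise = 0.068531; V(3,1) = max -> 0.331489
  V(3,2) = exp(-r*dt) * [p*0.000000 + (1-p)*0.000000] = 0.000000; exercise = 0.000000; V(3,2) = max -> 0.000000
  V(3,3) = exp(-r*dt) * [p*0.000000 + (1-p)*0.000000] = 0.000000; exercise = 0.000000; V(3,3) = max -> 0.000000
  V(2,0) = exp(-r*dt) * [p*1.281513 + (1-p)*0.331489] = 0.818909; exercise = 0.644896; V(2,0) = max -> 0.818909
  V(2,1) = exp(-r*dt) * [p*0.331489 + (1-p)*0.000000] = 0.170391; exercise = 0.000000; V(2,1) = max -> 0.170391
  V(2,2) = exp(-r*dt) * [p*0.000000 + (1-p)*0.000000] = 0.000000; exercise = 0.000000; V(2,2) = max -> 0.000000
  V(1,0) = exp(-r*dt) * [p*0.818909 + (1-p)*0.170391] = 0.503274; exercise = 0.068531; V(1,0) = max -> 0.503274
  V(1,1) = exp(-r*dt) * [p*0.170391 + (1-p)*0.000000] = 0.087584; exercise = 0.000000; V(1,1) = max -> 0.087584
  V(0,0) = exp(-r*dt) * [p*0.503274 + (1-p)*0.087584] = 0.301016; exercise = 0.000000; V(0,0) = max -> 0.301016


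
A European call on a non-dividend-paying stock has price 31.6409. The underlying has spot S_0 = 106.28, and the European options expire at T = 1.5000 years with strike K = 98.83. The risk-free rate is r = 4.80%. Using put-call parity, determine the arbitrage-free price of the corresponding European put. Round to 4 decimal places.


Put-call parity: C - P = S_0 * exp(-qT) - K * exp(-rT).
S_0 * exp(-qT) = 106.2800 * 1.00000000 = 106.28000000
K * exp(-rT) = 98.8300 * 0.93053090 = 91.96436843
P = C - S*exp(-qT) + K*exp(-rT)
P = 31.6409 - 106.28000000 + 91.96436843 = 17.3253

Answer: Put price = 17.3253


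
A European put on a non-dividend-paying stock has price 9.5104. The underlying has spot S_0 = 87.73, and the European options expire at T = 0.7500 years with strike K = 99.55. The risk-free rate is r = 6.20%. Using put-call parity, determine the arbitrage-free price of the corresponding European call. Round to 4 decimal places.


Answer: Call price = 2.2135

Derivation:
Put-call parity: C - P = S_0 * exp(-qT) - K * exp(-rT).
S_0 * exp(-qT) = 87.7300 * 1.00000000 = 87.73000000
K * exp(-rT) = 99.5500 * 0.95456456 = 95.02690200
C = P + S*exp(-qT) - K*exp(-rT)
C = 9.5104 + 87.73000000 - 95.02690200 = 2.2135


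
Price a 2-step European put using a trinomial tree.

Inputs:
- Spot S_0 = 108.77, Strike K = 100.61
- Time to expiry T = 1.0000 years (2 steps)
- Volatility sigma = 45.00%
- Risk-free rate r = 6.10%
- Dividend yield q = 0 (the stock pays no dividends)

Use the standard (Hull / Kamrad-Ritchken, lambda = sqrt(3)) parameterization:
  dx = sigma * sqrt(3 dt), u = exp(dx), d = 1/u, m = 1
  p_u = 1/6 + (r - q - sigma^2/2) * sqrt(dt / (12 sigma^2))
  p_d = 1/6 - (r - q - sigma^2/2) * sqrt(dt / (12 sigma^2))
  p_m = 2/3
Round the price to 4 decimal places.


Answer: Price = V(0,0) = 10.8727

Derivation:
dt = T/N = 0.500000; dx = sigma*sqrt(3*dt) = 0.551135
u = exp(dx) = 1.735222; d = 1/u = 0.576295
p_u = 0.148409, p_m = 0.666667, p_d = 0.184924
Discount per step: exp(-r*dt) = 0.969960
Stock lattice S(k, j) with j the centered position index:
  k=0: S(0,+0) = 108.7700
  k=1: S(1,-1) = 62.6836; S(1,+0) = 108.7700; S(1,+1) = 188.7401
  k=2: S(2,-2) = 36.1243; S(2,-1) = 62.6836; S(2,+0) = 108.7700; S(2,+1) = 188.7401; S(2,+2) = 327.5059
Terminal payoffs V(N, j) = max(K - S_T, 0):
  V(2,-2) = 64.485721; V(2,-1) = 37.926367; V(2,+0) = 0.000000; V(2,+1) = 0.000000; V(2,+2) = 0.000000
Backward induction: V(k, j) = exp(-r*dt) * [p_u * V(k+1, j+1) + p_m * V(k+1, j) + p_d * V(k+1, j-1)]
  V(1,-1) = exp(-r*dt) * [p_u*0.000000 + p_m*37.926367 + p_d*64.485721] = 36.091482
  V(1,+0) = exp(-r*dt) * [p_u*0.000000 + p_m*0.000000 + p_d*37.926367] = 6.802829
  V(1,+1) = exp(-r*dt) * [p_u*0.000000 + p_m*0.000000 + p_d*0.000000] = 0.000000
  V(0,+0) = exp(-r*dt) * [p_u*0.000000 + p_m*6.802829 + p_d*36.091482] = 10.872690


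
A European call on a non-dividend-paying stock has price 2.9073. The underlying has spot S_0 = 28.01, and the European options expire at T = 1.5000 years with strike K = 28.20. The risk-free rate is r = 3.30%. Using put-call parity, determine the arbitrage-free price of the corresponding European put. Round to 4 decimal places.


Answer: Put price = 1.7354

Derivation:
Put-call parity: C - P = S_0 * exp(-qT) - K * exp(-rT).
S_0 * exp(-qT) = 28.0100 * 1.00000000 = 28.01000000
K * exp(-rT) = 28.2000 * 0.95170516 = 26.83808546
P = C - S*exp(-qT) + K*exp(-rT)
P = 2.9073 - 28.01000000 + 26.83808546 = 1.7354


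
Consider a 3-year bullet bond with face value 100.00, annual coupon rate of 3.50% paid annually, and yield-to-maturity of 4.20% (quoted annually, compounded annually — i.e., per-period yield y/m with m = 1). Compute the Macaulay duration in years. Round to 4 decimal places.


Answer: Macaulay duration = 2.8986 years

Derivation:
Coupon per period c = face * coupon_rate / m = 3.500000
Periods per year m = 1; per-period yield y/m = 0.042000
Number of cashflows N = 3
Cashflows (t years, CF_t, discount factor 1/(1+y/m)^(m*t), PV):
  t = 1.0000: CF_t = 3.500000, DF = 0.959693, PV = 3.358925
  t = 2.0000: CF_t = 3.500000, DF = 0.921010, PV = 3.223537
  t = 3.0000: CF_t = 103.500000, DF = 0.883887, PV = 91.482325
Price P = sum_t PV_t = 98.064787
Macaulay numerator sum_t t * PV_t:
  t * PV_t at t = 1.0000: 3.358925
  t * PV_t at t = 2.0000: 6.447073
  t * PV_t at t = 3.0000: 274.446975
Macaulay duration D = (sum_t t * PV_t) / P = 284.252973 / 98.064787 = 2.898624


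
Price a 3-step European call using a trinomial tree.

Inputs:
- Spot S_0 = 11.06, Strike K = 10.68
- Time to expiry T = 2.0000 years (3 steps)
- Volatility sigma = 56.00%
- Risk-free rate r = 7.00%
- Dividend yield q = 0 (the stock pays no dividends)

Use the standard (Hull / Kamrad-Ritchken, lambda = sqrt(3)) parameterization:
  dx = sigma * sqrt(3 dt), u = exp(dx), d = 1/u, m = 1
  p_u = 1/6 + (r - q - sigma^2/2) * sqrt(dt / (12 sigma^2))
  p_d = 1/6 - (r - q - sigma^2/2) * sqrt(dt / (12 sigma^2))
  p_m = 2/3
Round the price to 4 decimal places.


dt = T/N = 0.666667; dx = sigma*sqrt(3*dt) = 0.791960
u = exp(dx) = 2.207718; d = 1/u = 0.452956
p_u = 0.130133, p_m = 0.666667, p_d = 0.203201
Discount per step: exp(-r*dt) = 0.954405
Stock lattice S(k, j) with j the centered position index:
  k=0: S(0,+0) = 11.0600
  k=1: S(1,-1) = 5.0097; S(1,+0) = 11.0600; S(1,+1) = 24.4174
  k=2: S(2,-2) = 2.2692; S(2,-1) = 5.0097; S(2,+0) = 11.0600; S(2,+1) = 24.4174; S(2,+2) = 53.9067
  k=3: S(3,-3) = 1.0278; S(3,-2) = 2.2692; S(3,-1) = 5.0097; S(3,+0) = 11.0600; S(3,+1) = 24.4174; S(3,+2) = 53.9067; S(3,+3) = 119.0107
Terminal payoffs V(N, j) = max(S_T - K, 0):
  V(3,-3) = 0.000000; V(3,-2) = 0.000000; V(3,-1) = 0.000000; V(3,+0) = 0.380000; V(3,+1) = 13.737366; V(3,+2) = 43.226668; V(3,+3) = 108.330745
Backward induction: V(k, j) = exp(-r*dt) * [p_u * V(k+1, j+1) + p_m * V(k+1, j) + p_d * V(k+1, j-1)]
  V(2,-2) = exp(-r*dt) * [p_u*0.000000 + p_m*0.000000 + p_d*0.000000] = 0.000000
  V(2,-1) = exp(-r*dt) * [p_u*0.380000 + p_m*0.000000 + p_d*0.000000] = 0.047196
  V(2,+0) = exp(-r*dt) * [p_u*13.737366 + p_m*0.380000 + p_d*0.000000] = 1.947956
  V(2,+1) = exp(-r*dt) * [p_u*43.226668 + p_m*13.737366 + p_d*0.380000] = 14.183103
  V(2,+2) = exp(-r*dt) * [p_u*108.330745 + p_m*43.226668 + p_d*13.737366] = 43.622633
  V(1,-1) = exp(-r*dt) * [p_u*1.947956 + p_m*0.047196 + p_d*0.000000] = 0.271964
  V(1,+0) = exp(-r*dt) * [p_u*14.183103 + p_m*1.947956 + p_d*0.047196] = 3.010114
  V(1,+1) = exp(-r*dt) * [p_u*43.622633 + p_m*14.183103 + p_d*1.947956] = 14.819974
  V(0,+0) = exp(-r*dt) * [p_u*14.819974 + p_m*3.010114 + p_d*0.271964] = 3.808623

Answer: Price = V(0,0) = 3.8086


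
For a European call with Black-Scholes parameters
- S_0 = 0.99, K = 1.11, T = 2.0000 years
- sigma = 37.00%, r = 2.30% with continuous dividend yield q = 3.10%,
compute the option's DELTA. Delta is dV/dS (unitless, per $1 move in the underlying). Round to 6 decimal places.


Answer: Delta = 0.474592

Derivation:
d1 = 0.0124023640; d2 = -0.5108566541
phi(d1) = 0.3989115992; exp(-qT) = 0.9398828868; exp(-rT) = 0.9550419622
N(d1) = 0.5049477005
Delta = exp(-qT) * N(d1) = 0.9398828868 * 0.5049477005 = 0.474592


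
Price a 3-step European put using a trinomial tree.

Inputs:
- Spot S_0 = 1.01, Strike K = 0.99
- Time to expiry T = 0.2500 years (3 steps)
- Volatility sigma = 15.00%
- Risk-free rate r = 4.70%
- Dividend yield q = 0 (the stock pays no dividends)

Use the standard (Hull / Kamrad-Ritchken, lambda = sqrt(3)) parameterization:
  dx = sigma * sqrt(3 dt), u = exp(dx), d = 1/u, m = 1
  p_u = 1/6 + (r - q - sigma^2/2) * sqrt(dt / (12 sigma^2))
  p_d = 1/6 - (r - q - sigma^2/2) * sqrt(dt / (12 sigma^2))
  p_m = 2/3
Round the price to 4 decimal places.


Answer: Price = V(0,0) = 0.0166

Derivation:
dt = T/N = 0.083333; dx = sigma*sqrt(3*dt) = 0.075000
u = exp(dx) = 1.077884; d = 1/u = 0.927743
p_u = 0.186528, p_m = 0.666667, p_d = 0.146806
Discount per step: exp(-r*dt) = 0.996091
Stock lattice S(k, j) with j the centered position index:
  k=0: S(0,+0) = 1.0100
  k=1: S(1,-1) = 0.9370; S(1,+0) = 1.0100; S(1,+1) = 1.0887
  k=2: S(2,-2) = 0.8693; S(2,-1) = 0.9370; S(2,+0) = 1.0100; S(2,+1) = 1.0887; S(2,+2) = 1.1735
  k=3: S(3,-3) = 0.8065; S(3,-2) = 0.8693; S(3,-1) = 0.9370; S(3,+0) = 1.0100; S(3,+1) = 1.0887; S(3,+2) = 1.1735; S(3,+3) = 1.2648
Terminal payoffs V(N, j) = max(K - S_T, 0):
  V(3,-3) = 0.183499; V(3,-2) = 0.120685; V(3,-1) = 0.052979; V(3,+0) = 0.000000; V(3,+1) = 0.000000; V(3,+2) = 0.000000; V(3,+3) = 0.000000
Backward induction: V(k, j) = exp(-r*dt) * [p_u * V(k+1, j+1) + p_m * V(k+1, j) + p_d * V(k+1, j-1)]
  V(2,-2) = exp(-r*dt) * [p_u*0.052979 + p_m*0.120685 + p_d*0.183499] = 0.116819
  V(2,-1) = exp(-r*dt) * [p_u*0.000000 + p_m*0.052979 + p_d*0.120685] = 0.052829
  V(2,+0) = exp(-r*dt) * [p_u*0.000000 + p_m*0.000000 + p_d*0.052979] = 0.007747
  V(2,+1) = exp(-r*dt) * [p_u*0.000000 + p_m*0.000000 + p_d*0.000000] = 0.000000
  V(2,+2) = exp(-r*dt) * [p_u*0.000000 + p_m*0.000000 + p_d*0.000000] = 0.000000
  V(1,-1) = exp(-r*dt) * [p_u*0.007747 + p_m*0.052829 + p_d*0.116819] = 0.053604
  V(1,+0) = exp(-r*dt) * [p_u*0.000000 + p_m*0.007747 + p_d*0.052829] = 0.012870
  V(1,+1) = exp(-r*dt) * [p_u*0.000000 + p_m*0.000000 + p_d*0.007747] = 0.001133
  V(0,+0) = exp(-r*dt) * [p_u*0.001133 + p_m*0.012870 + p_d*0.053604] = 0.016595


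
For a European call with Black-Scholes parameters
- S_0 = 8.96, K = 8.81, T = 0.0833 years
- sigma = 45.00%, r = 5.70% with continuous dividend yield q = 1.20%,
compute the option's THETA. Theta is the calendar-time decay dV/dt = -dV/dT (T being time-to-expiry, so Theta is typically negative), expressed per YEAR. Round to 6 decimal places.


Answer: Theta = -2.920370

Derivation:
d1 = 0.2237904088; d2 = 0.0939125815
phi(d1) = 0.3890763793; exp(-qT) = 0.9990008994; exp(-rT) = 0.9952631544
Theta = -S*exp(-qT)*phi(d1)*sigma/(2*sqrt(T)) - r*K*exp(-rT)*N(d2) + q*S*exp(-qT)*N(d1)
N(d1) = 0.5885398033; N(d2) = 0.5374107003; sqrt(T) = 0.2886173938
Term 1 = -8.9600 * 0.9990008994 * 0.3890763793 * 0.4500 / (2 * 0.2886173938) = -2.7149933614
Term 2 = -0.0570 * 8.8100 * 0.9952631544 * 0.5374107003 = -0.2685931916
Term 3 = 0.0120 * 8.9600 * 0.9990008994 * 0.5885398033 = 0.0632165768
Theta = -2.7149933614 + (-0.2685931916) + (0.0632165768) = -2.920370


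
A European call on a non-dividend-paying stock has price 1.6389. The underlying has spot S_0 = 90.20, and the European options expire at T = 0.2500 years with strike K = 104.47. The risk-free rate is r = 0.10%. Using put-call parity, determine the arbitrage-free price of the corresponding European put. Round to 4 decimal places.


Answer: Put price = 15.8828

Derivation:
Put-call parity: C - P = S_0 * exp(-qT) - K * exp(-rT).
S_0 * exp(-qT) = 90.2000 * 1.00000000 = 90.20000000
K * exp(-rT) = 104.4700 * 0.99975003 = 104.44388576
P = C - S*exp(-qT) + K*exp(-rT)
P = 1.6389 - 90.20000000 + 104.44388576 = 15.8828


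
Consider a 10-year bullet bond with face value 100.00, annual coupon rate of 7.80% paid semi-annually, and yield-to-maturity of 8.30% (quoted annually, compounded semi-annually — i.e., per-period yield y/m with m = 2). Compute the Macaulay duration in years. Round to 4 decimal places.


Coupon per period c = face * coupon_rate / m = 3.900000
Periods per year m = 2; per-period yield y/m = 0.041500
Number of cashflows N = 20
Cashflows (t years, CF_t, discount factor 1/(1+y/m)^(m*t), PV):
  t = 0.5000: CF_t = 3.900000, DF = 0.960154, PV = 3.744599
  t = 1.0000: CF_t = 3.900000, DF = 0.921895, PV = 3.595390
  t = 1.5000: CF_t = 3.900000, DF = 0.885161, PV = 3.452127
  t = 2.0000: CF_t = 3.900000, DF = 0.849890, PV = 3.314572
  t = 2.5000: CF_t = 3.900000, DF = 0.816025, PV = 3.182499
  t = 3.0000: CF_t = 3.900000, DF = 0.783510, PV = 3.055688
  t = 3.5000: CF_t = 3.900000, DF = 0.752290, PV = 2.933930
  t = 4.0000: CF_t = 3.900000, DF = 0.722314, PV = 2.817023
  t = 4.5000: CF_t = 3.900000, DF = 0.693532, PV = 2.704775
  t = 5.0000: CF_t = 3.900000, DF = 0.665897, PV = 2.596999
  t = 5.5000: CF_t = 3.900000, DF = 0.639364, PV = 2.493518
  t = 6.0000: CF_t = 3.900000, DF = 0.613887, PV = 2.394161
  t = 6.5000: CF_t = 3.900000, DF = 0.589426, PV = 2.298762
  t = 7.0000: CF_t = 3.900000, DF = 0.565940, PV = 2.207165
  t = 7.5000: CF_t = 3.900000, DF = 0.543389, PV = 2.119217
  t = 8.0000: CF_t = 3.900000, DF = 0.521737, PV = 2.034774
  t = 8.5000: CF_t = 3.900000, DF = 0.500948, PV = 1.953696
  t = 9.0000: CF_t = 3.900000, DF = 0.480987, PV = 1.875848
  t = 9.5000: CF_t = 3.900000, DF = 0.461821, PV = 1.801102
  t = 10.0000: CF_t = 103.900000, DF = 0.443419, PV = 46.071257
Price P = sum_t PV_t = 96.647104
Macaulay numerator sum_t t * PV_t:
  t * PV_t at t = 0.5000: 1.872300
  t * PV_t at t = 1.0000: 3.595390
  t * PV_t at t = 1.5000: 5.178191
  t * PV_t at t = 2.0000: 6.629145
  t * PV_t at t = 2.5000: 7.956247
  t * PV_t at t = 3.0000: 9.167063
  t * PV_t at t = 3.5000: 10.268754
  t * PV_t at t = 4.0000: 11.268093
  t * PV_t at t = 4.5000: 12.171487
  t * PV_t at t = 5.0000: 12.984997
  t * PV_t at t = 5.5000: 13.714352
  t * PV_t at t = 6.0000: 14.364965
  t * PV_t at t = 6.5000: 14.941954
  t * PV_t at t = 7.0000: 15.450154
  t * PV_t at t = 7.5000: 15.894130
  t * PV_t at t = 8.0000: 16.278193
  t * PV_t at t = 8.5000: 16.606414
  t * PV_t at t = 9.0000: 16.882633
  t * PV_t at t = 9.5000: 17.110472
  t * PV_t at t = 10.0000: 460.712570
Macaulay duration D = (sum_t t * PV_t) / P = 683.047504 / 96.647104 = 7.067439

Answer: Macaulay duration = 7.0674 years


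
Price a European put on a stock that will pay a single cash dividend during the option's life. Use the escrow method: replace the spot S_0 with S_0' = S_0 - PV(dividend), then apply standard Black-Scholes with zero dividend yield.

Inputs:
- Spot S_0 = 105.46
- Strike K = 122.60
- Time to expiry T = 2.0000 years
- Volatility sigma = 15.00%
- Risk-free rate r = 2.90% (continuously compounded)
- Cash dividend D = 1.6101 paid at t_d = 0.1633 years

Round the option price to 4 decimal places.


PV(D) = D * exp(-r * t_d) = 1.6101 * 0.99527550 = 1.60249308
S_0' = S_0 - PV(D) = 105.4600 - 1.60249308 = 103.85750692
d1 = (ln(S_0'/K) + (r + sigma^2/2)*T) / (sigma*sqrt(T)) = -0.40261335
d2 = d1 - sigma*sqrt(T) = -0.61474539
exp(-rT) = 0.94364995
N(-d1) = 0.65638366; N(-d2) = 0.73063856
P = K * exp(-rT) * N(-d2) - S_0' * N(-d1) = 122.6000 * 0.94364995 * 0.73063856 - 103.85750692 * 0.65638366 = 16.3583

Answer: Price = 16.3583


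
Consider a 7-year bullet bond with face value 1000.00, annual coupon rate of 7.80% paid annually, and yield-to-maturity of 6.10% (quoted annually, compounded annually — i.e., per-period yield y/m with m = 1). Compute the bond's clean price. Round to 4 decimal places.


Coupon per period c = face * coupon_rate / m = 78.000000
Periods per year m = 1; per-period yield y/m = 0.061000
Number of cashflows N = 7
Cashflows (t years, CF_t, discount factor 1/(1+y/m)^(m*t), PV):
  t = 1.0000: CF_t = 78.000000, DF = 0.942507, PV = 73.515551
  t = 2.0000: CF_t = 78.000000, DF = 0.888320, PV = 69.288927
  t = 3.0000: CF_t = 78.000000, DF = 0.837247, PV = 65.305303
  t = 4.0000: CF_t = 78.000000, DF = 0.789112, PV = 61.550710
  t = 5.0000: CF_t = 78.000000, DF = 0.743743, PV = 58.011979
  t = 6.0000: CF_t = 78.000000, DF = 0.700983, PV = 54.676701
  t = 7.0000: CF_t = 1078.000000, DF = 0.660682, PV = 712.214930
Price P = sum_t PV_t = 1094.564102

Answer: Price = 1094.5641


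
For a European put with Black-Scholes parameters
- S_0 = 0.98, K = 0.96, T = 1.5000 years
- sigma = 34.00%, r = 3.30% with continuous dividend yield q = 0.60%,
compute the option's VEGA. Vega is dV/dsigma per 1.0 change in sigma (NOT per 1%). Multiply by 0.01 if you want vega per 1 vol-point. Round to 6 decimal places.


d1 = 0.3549821841; d2 = -0.0614310722
phi(d1) = 0.3745819373; exp(-qT) = 0.9910403788; exp(-rT) = 0.9517051581
Vega = S * exp(-qT) * phi(d1) * sqrt(T) = 0.9800 * 0.9910403788 * 0.3745819373 * 1.2247448714 = 0.445564

Answer: Vega = 0.445564


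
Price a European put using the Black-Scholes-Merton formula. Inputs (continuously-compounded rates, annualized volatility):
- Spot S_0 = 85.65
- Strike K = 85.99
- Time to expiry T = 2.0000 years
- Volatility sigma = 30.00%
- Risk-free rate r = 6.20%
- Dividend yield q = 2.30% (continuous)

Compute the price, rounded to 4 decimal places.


d1 = (ln(S/K) + (r - q + 0.5*sigma^2) * T) / (sigma * sqrt(T)) = 0.38664178
d2 = d1 - sigma * sqrt(T) = -0.03762229
exp(-rT) = 0.88337984; exp(-qT) = 0.95504196
P = K * exp(-rT) * N(-d2) - S_0 * exp(-qT) * N(-d1)
N(-d1) = 0.34951071; N(-d2) = 0.51500558
P = 85.9900 * 0.88337984 * 0.51500558 - 85.6500 * 0.95504196 * 0.34951071 = 10.5310

Answer: Price = 10.5310


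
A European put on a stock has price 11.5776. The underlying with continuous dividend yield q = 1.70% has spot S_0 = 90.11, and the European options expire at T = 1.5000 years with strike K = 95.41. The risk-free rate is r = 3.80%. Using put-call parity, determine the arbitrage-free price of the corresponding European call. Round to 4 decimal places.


Put-call parity: C - P = S_0 * exp(-qT) - K * exp(-rT).
S_0 * exp(-qT) = 90.1100 * 0.97482238 = 87.84124457
K * exp(-rT) = 95.4100 * 0.94459407 = 90.12372016
C = P + S*exp(-qT) - K*exp(-rT)
C = 11.5776 + 87.84124457 - 90.12372016 = 9.2951

Answer: Call price = 9.2951


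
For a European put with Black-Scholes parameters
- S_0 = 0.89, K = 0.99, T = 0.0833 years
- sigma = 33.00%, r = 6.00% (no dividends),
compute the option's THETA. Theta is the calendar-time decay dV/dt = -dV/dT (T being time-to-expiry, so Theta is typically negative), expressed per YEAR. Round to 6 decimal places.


d1 = -1.0179125206; d2 = -1.1131562605
phi(d1) = 0.2376368804; exp(-qT) = 1.0000000000; exp(-rT) = 0.9950144692
Theta = -S*exp(-qT)*phi(d1)*sigma/(2*sqrt(T)) + r*K*exp(-rT)*N(-d2) - q*S*exp(-qT)*N(-d1)
N(-d1) = 0.8456402345; N(-d2) = 0.8671793379; sqrt(T) = 0.2886173938
Term 1 = -0.8900 * 1.0000000000 * 0.2376368804 * 0.3300 / (2 * 0.2886173938) = -0.1209108551
Term 2 = 0.0600 * 0.9900 * 0.9950144692 * 0.8671793379 = 0.0512536457
Term 3 = 0 (no dividend yield, q = 0)
Theta = -0.1209108551 + (0.0512536457) + (0.0000000000) = -0.069657

Answer: Theta = -0.069657


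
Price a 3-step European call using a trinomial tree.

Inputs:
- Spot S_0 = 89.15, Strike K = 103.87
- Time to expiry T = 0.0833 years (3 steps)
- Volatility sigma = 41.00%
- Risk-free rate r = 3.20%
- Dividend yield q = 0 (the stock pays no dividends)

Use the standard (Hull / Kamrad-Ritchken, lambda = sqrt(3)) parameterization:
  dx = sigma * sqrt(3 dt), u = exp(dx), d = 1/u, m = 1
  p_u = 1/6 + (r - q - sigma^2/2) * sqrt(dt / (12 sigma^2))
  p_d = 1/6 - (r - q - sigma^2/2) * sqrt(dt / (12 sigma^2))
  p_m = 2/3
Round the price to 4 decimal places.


dt = T/N = 0.027767; dx = sigma*sqrt(3*dt) = 0.118333
u = exp(dx) = 1.125619; d = 1/u = 0.888400
p_u = 0.160560, p_m = 0.666667, p_d = 0.172773
Discount per step: exp(-r*dt) = 0.999112
Stock lattice S(k, j) with j the centered position index:
  k=0: S(0,+0) = 89.1500
  k=1: S(1,-1) = 79.2009; S(1,+0) = 89.1500; S(1,+1) = 100.3489
  k=2: S(2,-2) = 70.3621; S(2,-1) = 79.2009; S(2,+0) = 89.1500; S(2,+1) = 100.3489; S(2,+2) = 112.9547
  k=3: S(3,-3) = 62.5097; S(3,-2) = 70.3621; S(3,-1) = 79.2009; S(3,+0) = 89.1500; S(3,+1) = 100.3489; S(3,+2) = 112.9547; S(3,+3) = 127.1439
Terminal payoffs V(N, j) = max(S_T - K, 0):
  V(3,-3) = 0.000000; V(3,-2) = 0.000000; V(3,-1) = 0.000000; V(3,+0) = 0.000000; V(3,+1) = 0.000000; V(3,+2) = 9.084672; V(3,+3) = 23.273928
Backward induction: V(k, j) = exp(-r*dt) * [p_u * V(k+1, j+1) + p_m * V(k+1, j) + p_d * V(k+1, j-1)]
  V(2,-2) = exp(-r*dt) * [p_u*0.000000 + p_m*0.000000 + p_d*0.000000] = 0.000000
  V(2,-1) = exp(-r*dt) * [p_u*0.000000 + p_m*0.000000 + p_d*0.000000] = 0.000000
  V(2,+0) = exp(-r*dt) * [p_u*0.000000 + p_m*0.000000 + p_d*0.000000] = 0.000000
  V(2,+1) = exp(-r*dt) * [p_u*9.084672 + p_m*0.000000 + p_d*0.000000] = 1.457339
  V(2,+2) = exp(-r*dt) * [p_u*23.273928 + p_m*9.084672 + p_d*0.000000] = 9.784611
  V(1,-1) = exp(-r*dt) * [p_u*0.000000 + p_m*0.000000 + p_d*0.000000] = 0.000000
  V(1,+0) = exp(-r*dt) * [p_u*1.457339 + p_m*0.000000 + p_d*0.000000] = 0.233782
  V(1,+1) = exp(-r*dt) * [p_u*9.784611 + p_m*1.457339 + p_d*0.000000] = 2.540318
  V(0,+0) = exp(-r*dt) * [p_u*2.540318 + p_m*0.233782 + p_d*0.000000] = 0.563228

Answer: Price = V(0,0) = 0.5632


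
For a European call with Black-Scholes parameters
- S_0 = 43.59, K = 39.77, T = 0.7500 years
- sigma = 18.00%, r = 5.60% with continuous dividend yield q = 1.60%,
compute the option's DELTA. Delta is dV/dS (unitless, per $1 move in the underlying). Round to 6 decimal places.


d1 = 0.8587437790; d2 = 0.7028592063
phi(d1) = 0.2759159545; exp(-qT) = 0.9880717129; exp(-rT) = 0.9588697806
N(d1) = 0.8047590543
Delta = exp(-qT) * N(d1) = 0.9880717129 * 0.8047590543 = 0.795160

Answer: Delta = 0.795160


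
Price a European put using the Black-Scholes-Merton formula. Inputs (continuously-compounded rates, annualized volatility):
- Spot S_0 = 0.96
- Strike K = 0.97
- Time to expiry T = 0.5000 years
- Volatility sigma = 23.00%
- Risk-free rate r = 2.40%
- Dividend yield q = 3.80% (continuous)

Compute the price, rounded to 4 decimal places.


Answer: Price = 0.0702

Derivation:
d1 = (ln(S/K) + (r - q + 0.5*sigma^2) * T) / (sigma * sqrt(T)) = -0.02544224
d2 = d1 - sigma * sqrt(T) = -0.18807680
exp(-rT) = 0.98807171; exp(-qT) = 0.98117936
P = K * exp(-rT) * N(-d2) - S_0 * exp(-qT) * N(-d1)
N(-d1) = 0.51014889; N(-d2) = 0.57459178
P = 0.9700 * 0.98807171 * 0.57459178 - 0.9600 * 0.98117936 * 0.51014889 = 0.0702


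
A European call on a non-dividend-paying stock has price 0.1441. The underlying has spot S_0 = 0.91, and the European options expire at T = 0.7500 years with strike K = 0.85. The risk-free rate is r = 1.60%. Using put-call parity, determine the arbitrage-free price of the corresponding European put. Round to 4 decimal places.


Answer: Put price = 0.0740

Derivation:
Put-call parity: C - P = S_0 * exp(-qT) - K * exp(-rT).
S_0 * exp(-qT) = 0.9100 * 1.00000000 = 0.91000000
K * exp(-rT) = 0.8500 * 0.98807171 = 0.83986096
P = C - S*exp(-qT) + K*exp(-rT)
P = 0.1441 - 0.91000000 + 0.83986096 = 0.0740


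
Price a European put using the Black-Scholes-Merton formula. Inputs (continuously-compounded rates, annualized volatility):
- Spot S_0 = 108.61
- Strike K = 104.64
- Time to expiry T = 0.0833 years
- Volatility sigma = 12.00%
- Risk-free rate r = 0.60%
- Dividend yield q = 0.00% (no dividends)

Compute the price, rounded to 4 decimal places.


Answer: Price = 0.2585

Derivation:
d1 = (ln(S/K) + (r - q + 0.5*sigma^2) * T) / (sigma * sqrt(T)) = 1.10691979
d2 = d1 - sigma * sqrt(T) = 1.07228570
exp(-rT) = 0.99950032; exp(-qT) = 1.00000000
P = K * exp(-rT) * N(-d2) - S_0 * exp(-qT) * N(-d1)
N(-d1) = 0.13416430; N(-d2) = 0.14179586
P = 104.6400 * 0.99950032 * 0.14179586 - 108.6100 * 1.00000000 * 0.13416430 = 0.2585


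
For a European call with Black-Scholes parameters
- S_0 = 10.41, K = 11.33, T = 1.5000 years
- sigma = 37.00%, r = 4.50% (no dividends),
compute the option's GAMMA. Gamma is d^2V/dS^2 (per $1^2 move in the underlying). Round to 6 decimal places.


d1 = 0.1886500070; d2 = -0.2645055954
phi(d1) = 0.3919061247; exp(-qT) = 1.0000000000; exp(-rT) = 0.9347277206
Gamma = exp(-qT) * phi(d1) / (S * sigma * sqrt(T)) = 1.0000000000 * 0.3919061247 / (10.4100 * 0.3700 * 1.2247448714) = 0.083078

Answer: Gamma = 0.083078


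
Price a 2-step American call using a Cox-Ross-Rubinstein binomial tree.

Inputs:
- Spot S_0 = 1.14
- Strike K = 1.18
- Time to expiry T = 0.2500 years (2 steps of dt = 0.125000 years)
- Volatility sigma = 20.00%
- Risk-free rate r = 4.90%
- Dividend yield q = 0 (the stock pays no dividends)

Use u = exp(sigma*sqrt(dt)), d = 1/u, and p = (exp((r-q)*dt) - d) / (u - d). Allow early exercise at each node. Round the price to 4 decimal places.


dt = T/N = 0.125000
u = exp(sigma*sqrt(dt)) = 1.073271; d = 1/u = 0.931731
p = (exp((r-q)*dt) - d) / (u - d) = 0.525737
Discount per step: exp(-r*dt) = 0.993894
Stock lattice S(k, i) with i counting down-moves:
  k=0: S(0,0) = 1.1400
  k=1: S(1,0) = 1.2235; S(1,1) = 1.0622
  k=2: S(2,0) = 1.3132; S(2,1) = 1.1400; S(2,2) = 0.9897
Terminal payoffs V(N, i) = max(S_T - K, 0):
  V(2,0) = 0.133177; V(2,1) = 0.000000; V(2,2) = 0.000000
Backward induction: V(k, i) = exp(-r*dt) * [p * V(k+1, i) + (1-p) * V(k+1, i+1)]; then take max(V_cont, immediate exercise) for American.
  V(1,0) = exp(-r*dt) * [p*0.133177 + (1-p)*0.000000] = 0.069589; exercise = 0.043529; V(1,0) = max -> 0.069589
  V(1,1) = exp(-r*dt) * [p*0.000000 + (1-p)*0.000000] = 0.000000; exercise = 0.000000; V(1,1) = max -> 0.000000
  V(0,0) = exp(-r*dt) * [p*0.069589 + (1-p)*0.000000] = 0.036362; exercise = 0.000000; V(0,0) = max -> 0.036362

Answer: Price = V(0,0) = 0.0364


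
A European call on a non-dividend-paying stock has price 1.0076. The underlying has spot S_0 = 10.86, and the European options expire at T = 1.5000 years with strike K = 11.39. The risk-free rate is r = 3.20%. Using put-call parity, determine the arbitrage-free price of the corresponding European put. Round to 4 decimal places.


Put-call parity: C - P = S_0 * exp(-qT) - K * exp(-rT).
S_0 * exp(-qT) = 10.8600 * 1.00000000 = 10.86000000
K * exp(-rT) = 11.3900 * 0.95313379 = 10.85619383
P = C - S*exp(-qT) + K*exp(-rT)
P = 1.0076 - 10.86000000 + 10.85619383 = 1.0038

Answer: Put price = 1.0038


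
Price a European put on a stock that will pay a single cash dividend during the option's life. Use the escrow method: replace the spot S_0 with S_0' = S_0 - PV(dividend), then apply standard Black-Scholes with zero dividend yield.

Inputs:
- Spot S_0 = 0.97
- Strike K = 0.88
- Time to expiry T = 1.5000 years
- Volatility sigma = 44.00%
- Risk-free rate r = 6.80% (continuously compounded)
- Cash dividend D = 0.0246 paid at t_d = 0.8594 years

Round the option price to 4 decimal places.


Answer: Price = 0.1183

Derivation:
PV(D) = D * exp(-r * t_d) = 0.0246 * 0.94323559 = 0.02320360
S_0' = S_0 - PV(D) = 0.9700 - 0.02320360 = 0.94679640
d1 = (ln(S_0'/K) + (r + sigma^2/2)*T) / (sigma*sqrt(T)) = 0.59448777
d2 = d1 - sigma*sqrt(T) = 0.05560003
exp(-rT) = 0.90302955
N(-d1) = 0.27609296; N(-d2) = 0.47783022
P = K * exp(-rT) * N(-d2) - S_0' * N(-d1) = 0.8800 * 0.90302955 * 0.47783022 - 0.94679640 * 0.27609296 = 0.1183


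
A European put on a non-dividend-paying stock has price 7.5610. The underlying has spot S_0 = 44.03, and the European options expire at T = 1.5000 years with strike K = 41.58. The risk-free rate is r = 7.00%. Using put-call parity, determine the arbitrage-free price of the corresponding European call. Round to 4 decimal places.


Put-call parity: C - P = S_0 * exp(-qT) - K * exp(-rT).
S_0 * exp(-qT) = 44.0300 * 1.00000000 = 44.03000000
K * exp(-rT) = 41.5800 * 0.90032452 = 37.43549365
C = P + S*exp(-qT) - K*exp(-rT)
C = 7.5610 + 44.03000000 - 37.43549365 = 14.1555

Answer: Call price = 14.1555


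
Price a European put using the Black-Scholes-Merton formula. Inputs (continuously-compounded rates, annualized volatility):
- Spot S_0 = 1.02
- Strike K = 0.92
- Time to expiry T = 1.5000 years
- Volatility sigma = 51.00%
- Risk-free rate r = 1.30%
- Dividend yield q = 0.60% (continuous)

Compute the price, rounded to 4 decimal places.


d1 = (ln(S/K) + (r - q + 0.5*sigma^2) * T) / (sigma * sqrt(T)) = 0.49431541
d2 = d1 - sigma * sqrt(T) = -0.13030447
exp(-rT) = 0.98068890; exp(-qT) = 0.99104038
P = K * exp(-rT) * N(-d2) - S_0 * exp(-qT) * N(-d1)
N(-d1) = 0.31054172; N(-d2) = 0.55183723
P = 0.9200 * 0.98068890 * 0.55183723 - 1.0200 * 0.99104038 * 0.31054172 = 0.1840

Answer: Price = 0.1840


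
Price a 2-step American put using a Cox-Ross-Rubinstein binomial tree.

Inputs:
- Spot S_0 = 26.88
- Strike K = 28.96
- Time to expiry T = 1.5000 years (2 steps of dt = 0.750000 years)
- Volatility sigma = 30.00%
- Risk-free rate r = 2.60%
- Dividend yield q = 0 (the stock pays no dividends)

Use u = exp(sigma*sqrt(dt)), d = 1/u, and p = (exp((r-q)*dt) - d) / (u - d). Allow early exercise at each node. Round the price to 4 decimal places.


Answer: Price = V(0,0) = 4.7531

Derivation:
dt = T/N = 0.750000
u = exp(sigma*sqrt(dt)) = 1.296681; d = 1/u = 0.771200
p = (exp((r-q)*dt) - d) / (u - d) = 0.472884
Discount per step: exp(-r*dt) = 0.980689
Stock lattice S(k, i) with i counting down-moves:
  k=0: S(0,0) = 26.8800
  k=1: S(1,0) = 34.8548; S(1,1) = 20.7299
  k=2: S(2,0) = 45.1955; S(2,1) = 26.8800; S(2,2) = 15.9869
Terminal payoffs V(N, i) = max(K - S_T, 0):
  V(2,0) = 0.000000; V(2,1) = 2.080000; V(2,2) = 12.973138
Backward induction: V(k, i) = exp(-r*dt) * [p * V(k+1, i) + (1-p) * V(k+1, i+1)]; then take max(V_cont, immediate exercise) for American.
  V(1,0) = exp(-r*dt) * [p*0.000000 + (1-p)*2.080000] = 1.075228; exercise = 0.000000; V(1,0) = max -> 1.075228
  V(1,1) = exp(-r*dt) * [p*2.080000 + (1-p)*12.973138] = 7.670896; exercise = 8.230146; V(1,1) = max -> 8.230146
  V(0,0) = exp(-r*dt) * [p*1.075228 + (1-p)*8.230146] = 4.753104; exercise = 2.080000; V(0,0) = max -> 4.753104


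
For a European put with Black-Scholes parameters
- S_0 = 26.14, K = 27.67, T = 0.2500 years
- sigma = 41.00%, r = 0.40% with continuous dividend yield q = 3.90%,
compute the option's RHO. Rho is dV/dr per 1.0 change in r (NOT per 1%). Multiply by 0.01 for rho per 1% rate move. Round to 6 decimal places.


Answer: Rho = -4.586743

Derivation:
d1 = -0.2176565151; d2 = -0.4226565151
phi(d1) = 0.3896035044; exp(-qT) = 0.9902973771; exp(-rT) = 0.9990004998
N(-d2) = 0.6637270567
Rho = -K*T*exp(-rT)*N(-d2) = -27.6700 * 0.2500 * 0.9990004998 * 0.6637270567 = -4.586743


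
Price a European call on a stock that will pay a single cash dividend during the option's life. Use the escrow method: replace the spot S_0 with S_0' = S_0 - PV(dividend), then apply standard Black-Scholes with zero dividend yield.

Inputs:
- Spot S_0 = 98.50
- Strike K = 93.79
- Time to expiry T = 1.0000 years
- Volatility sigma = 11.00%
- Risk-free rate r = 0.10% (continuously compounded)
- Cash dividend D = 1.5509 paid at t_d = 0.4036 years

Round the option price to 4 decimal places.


Answer: Price = 6.0072

Derivation:
PV(D) = D * exp(-r * t_d) = 1.5509 * 0.99959648 = 1.55027418
S_0' = S_0 - PV(D) = 98.5000 - 1.55027418 = 96.94972582
d1 = (ln(S_0'/K) + (r + sigma^2/2)*T) / (sigma*sqrt(T)) = 0.36531194
d2 = d1 - sigma*sqrt(T) = 0.25531194
exp(-rT) = 0.99900050
N(d1) = 0.64256072; N(d2) = 0.60075891
C = S_0' * N(d1) - K * exp(-rT) * N(d2) = 96.94972582 * 0.64256072 - 93.7900 * 0.99900050 * 0.60075891 = 6.0072
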